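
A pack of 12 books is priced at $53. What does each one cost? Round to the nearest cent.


Total cost: $53
Number of items: 12
Unit price: $53 / 12 = $4.4166... ≈ $4.42

$4.42


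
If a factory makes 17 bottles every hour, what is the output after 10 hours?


Production rate: 17 bottles per hour
Time: 10 hours
Total: 17 x 10 = 170 bottles

170 bottles


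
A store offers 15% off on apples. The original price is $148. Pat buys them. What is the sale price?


Calculate the discount amount:
15% of $148 = $22.20
Subtract from original:
$148 - $22.20 = $125.80

$125.80


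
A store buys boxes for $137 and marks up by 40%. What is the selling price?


Calculate the markup amount:
40% of $137 = $54.80
Add to cost:
$137 + $54.80 = $191.80

$191.80


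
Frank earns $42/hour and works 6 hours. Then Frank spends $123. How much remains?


Calculate earnings:
6 x $42 = $252
Subtract spending:
$252 - $123 = $129

$129


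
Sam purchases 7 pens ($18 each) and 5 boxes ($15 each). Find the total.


Cost of pens:
7 x $18 = $126
Cost of boxes:
5 x $15 = $75
Add both:
$126 + $75 = $201

$201


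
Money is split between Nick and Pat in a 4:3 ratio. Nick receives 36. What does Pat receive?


Find the multiplier:
36 / 4 = 9
Apply to Pat's share:
3 x 9 = 27

27


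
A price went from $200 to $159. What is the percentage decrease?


Find the absolute change:
|159 - 200| = 41
Divide by original and multiply by 100:
41 / 200 x 100 = 20.5%

20.5%


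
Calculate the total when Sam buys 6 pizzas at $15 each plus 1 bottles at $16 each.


Cost of pizzas:
6 x $15 = $90
Cost of bottles:
1 x $16 = $16
Add both:
$90 + $16 = $106

$106


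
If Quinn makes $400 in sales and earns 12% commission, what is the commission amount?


Convert rate to decimal:
12% = 0.12
Multiply by sales:
$400 x 0.12 = $48

$48


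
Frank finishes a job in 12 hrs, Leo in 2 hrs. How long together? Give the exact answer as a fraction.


Frank's rate: 1/12 of the job per hour
Leo's rate: 1/2 of the job per hour
Combined rate: 1/12 + 1/2 = 7/12 per hour
Time = 1 / (7/12) = 12/7 hours (≈ 1.71 hours)

12/7 hours


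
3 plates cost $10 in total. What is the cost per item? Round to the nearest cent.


Total cost: $10
Number of items: 3
Unit price: $10 / 3 = $3.3333... ≈ $3.33

$3.33


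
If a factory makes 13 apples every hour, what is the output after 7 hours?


Production rate: 13 apples per hour
Time: 7 hours
Total: 13 x 7 = 91 apples

91 apples


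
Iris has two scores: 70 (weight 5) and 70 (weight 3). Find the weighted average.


Weighted sum:
5 x 70 + 3 x 70 = 560
Total weight:
5 + 3 = 8
Weighted average:
560 / 8 = 70

70


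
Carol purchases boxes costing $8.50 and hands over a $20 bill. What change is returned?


Start with the amount paid:
$20
Subtract the price:
$20 - $8.50 = $11.50

$11.50


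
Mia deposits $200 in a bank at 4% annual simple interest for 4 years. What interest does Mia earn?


Use the formula I = P x R x T / 100
P x R x T = 200 x 4 x 4 = 3200
I = 3200 / 100 = $32

$32


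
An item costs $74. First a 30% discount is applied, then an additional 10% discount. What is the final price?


First discount:
30% of $74 = $22.20
Price after first discount:
$74 - $22.20 = $51.80
Second discount:
10% of $51.80 = $5.18
Final price:
$51.80 - $5.18 = $46.62

$46.62


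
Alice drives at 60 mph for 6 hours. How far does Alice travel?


Use the formula: distance = speed x time
Speed = 60 mph, Time = 6 hours
60 x 6 = 360 miles

360 miles


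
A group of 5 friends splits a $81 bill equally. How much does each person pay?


Total bill: $81
Number of people: 5
Each pays: $81 / 5 = $16.20

$16.20


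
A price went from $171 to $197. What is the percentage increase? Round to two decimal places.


Find the absolute change:
|197 - 171| = 26
Divide by original and multiply by 100:
26 / 171 x 100 = 15.2046...% ≈ 15.2%

15.2%


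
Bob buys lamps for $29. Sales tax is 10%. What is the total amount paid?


Calculate the tax:
10% of $29 = $2.90
Add tax to price:
$29 + $2.90 = $31.90

$31.90


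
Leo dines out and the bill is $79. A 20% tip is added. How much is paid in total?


Calculate the tip:
20% of $79 = $15.80
Add tip to meal cost:
$79 + $15.80 = $94.80

$94.80


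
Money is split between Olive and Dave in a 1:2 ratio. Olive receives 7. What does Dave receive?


Find the multiplier:
7 / 1 = 7
Apply to Dave's share:
2 x 7 = 14

14


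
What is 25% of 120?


Convert percentage to decimal:
25% = 0.25
Multiply:
120 x 0.25 = 30

30


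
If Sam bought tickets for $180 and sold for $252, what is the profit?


Selling price = $252
Cost price = $180
Profit = selling price - cost price:
Profit = $252 - $180 = $72

$72


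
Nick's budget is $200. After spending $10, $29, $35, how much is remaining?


Add up expenses:
$10 + $29 + $35 = $74
Subtract from budget:
$200 - $74 = $126

$126


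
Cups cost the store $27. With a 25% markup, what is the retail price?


Calculate the markup amount:
25% of $27 = $6.75
Add to cost:
$27 + $6.75 = $33.75

$33.75


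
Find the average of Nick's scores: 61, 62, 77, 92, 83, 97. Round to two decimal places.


Add the scores:
61 + 62 + 77 + 92 + 83 + 97 = 472
Divide by the number of tests:
472 / 6 = 78.6666... ≈ 78.67

78.67


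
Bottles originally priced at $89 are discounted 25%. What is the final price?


Calculate the discount amount:
25% of $89 = $22.25
Subtract from original:
$89 - $22.25 = $66.75

$66.75


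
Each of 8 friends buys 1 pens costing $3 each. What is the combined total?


Cost per person:
1 x $3 = $3
Group total:
8 x $3 = $24

$24


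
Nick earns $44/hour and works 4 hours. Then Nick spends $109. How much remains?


Calculate earnings:
4 x $44 = $176
Subtract spending:
$176 - $109 = $67

$67


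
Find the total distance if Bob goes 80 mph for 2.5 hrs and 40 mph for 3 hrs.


Leg 1 distance:
80 x 2.5 = 200 miles
Leg 2 distance:
40 x 3 = 120 miles
Total distance:
200 + 120 = 320 miles

320 miles


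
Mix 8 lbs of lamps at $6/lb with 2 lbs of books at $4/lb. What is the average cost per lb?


Cost of lamps:
8 x $6 = $48
Cost of books:
2 x $4 = $8
Total cost: $48 + $8 = $56
Total weight: 10 lbs
Average: $56 / 10 = $5.60/lb

$5.60/lb


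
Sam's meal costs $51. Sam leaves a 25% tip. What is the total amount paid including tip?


Calculate the tip:
25% of $51 = $12.75
Add tip to meal cost:
$51 + $12.75 = $63.75

$63.75


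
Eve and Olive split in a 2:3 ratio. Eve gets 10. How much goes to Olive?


Find the multiplier:
10 / 2 = 5
Apply to Olive's share:
3 x 5 = 15

15


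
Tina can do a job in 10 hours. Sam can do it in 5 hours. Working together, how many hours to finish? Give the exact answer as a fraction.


Tina's rate: 1/10 of the job per hour
Sam's rate: 1/5 of the job per hour
Combined rate: 1/10 + 1/5 = 3/10 per hour
Time = 1 / (3/10) = 10/3 hours (≈ 3.33 hours)

10/3 hours


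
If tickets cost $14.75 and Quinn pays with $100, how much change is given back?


Start with the amount paid:
$100
Subtract the price:
$100 - $14.75 = $85.25

$85.25


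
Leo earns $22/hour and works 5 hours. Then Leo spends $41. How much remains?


Calculate earnings:
5 x $22 = $110
Subtract spending:
$110 - $41 = $69

$69


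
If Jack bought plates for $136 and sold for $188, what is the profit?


Selling price = $188
Cost price = $136
Profit = selling price - cost price:
Profit = $188 - $136 = $52

$52


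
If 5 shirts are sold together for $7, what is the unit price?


Total cost: $7
Number of items: 5
Unit price: $7 / 5 = $1.40

$1.40


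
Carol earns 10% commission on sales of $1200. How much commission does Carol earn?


Convert rate to decimal:
10% = 0.1
Multiply by sales:
$1200 x 0.1 = $120

$120


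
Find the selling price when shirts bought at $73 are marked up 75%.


Calculate the markup amount:
75% of $73 = $54.75
Add to cost:
$73 + $54.75 = $127.75

$127.75


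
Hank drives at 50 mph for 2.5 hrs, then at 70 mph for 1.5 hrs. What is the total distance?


Leg 1 distance:
50 x 2.5 = 125 miles
Leg 2 distance:
70 x 1.5 = 105 miles
Total distance:
125 + 105 = 230 miles

230 miles


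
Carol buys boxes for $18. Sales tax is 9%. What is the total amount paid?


Calculate the tax:
9% of $18 = $1.62
Add tax to price:
$18 + $1.62 = $19.62

$19.62


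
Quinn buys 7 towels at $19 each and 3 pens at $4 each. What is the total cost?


Cost of towels:
7 x $19 = $133
Cost of pens:
3 x $4 = $12
Add both:
$133 + $12 = $145

$145


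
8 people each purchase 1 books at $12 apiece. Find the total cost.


Cost per person:
1 x $12 = $12
Group total:
8 x $12 = $96

$96


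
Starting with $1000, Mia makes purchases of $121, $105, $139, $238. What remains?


Add up expenses:
$121 + $105 + $139 + $238 = $603
Subtract from budget:
$1000 - $603 = $397

$397


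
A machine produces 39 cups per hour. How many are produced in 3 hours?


Production rate: 39 cups per hour
Time: 3 hours
Total: 39 x 3 = 117 cups

117 cups


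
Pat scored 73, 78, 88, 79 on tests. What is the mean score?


Add the scores:
73 + 78 + 88 + 79 = 318
Divide by the number of tests:
318 / 4 = 79.5

79.5


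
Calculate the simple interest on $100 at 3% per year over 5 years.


Use the formula I = P x R x T / 100
P x R x T = 100 x 3 x 5 = 1500
I = 1500 / 100 = $15

$15


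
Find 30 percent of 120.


Convert percentage to decimal:
30% = 0.3
Multiply:
120 x 0.3 = 36

36


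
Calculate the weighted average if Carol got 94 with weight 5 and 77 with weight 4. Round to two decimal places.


Weighted sum:
5 x 94 + 4 x 77 = 778
Total weight:
5 + 4 = 9
Weighted average:
778 / 9 = 86.4444... ≈ 86.44

86.44


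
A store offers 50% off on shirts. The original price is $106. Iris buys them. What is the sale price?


Calculate the discount amount:
50% of $106 = $53
Subtract from original:
$106 - $53 = $53

$53


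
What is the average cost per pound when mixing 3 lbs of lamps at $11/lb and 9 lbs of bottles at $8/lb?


Cost of lamps:
3 x $11 = $33
Cost of bottles:
9 x $8 = $72
Total cost: $33 + $72 = $105
Total weight: 12 lbs
Average: $105 / 12 = $8.75/lb

$8.75/lb


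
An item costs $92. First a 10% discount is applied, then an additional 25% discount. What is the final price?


First discount:
10% of $92 = $9.20
Price after first discount:
$92 - $9.20 = $82.80
Second discount:
25% of $82.80 = $20.70
Final price:
$82.80 - $20.70 = $62.10

$62.10


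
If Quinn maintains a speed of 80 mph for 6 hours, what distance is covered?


Use the formula: distance = speed x time
Speed = 80 mph, Time = 6 hours
80 x 6 = 480 miles

480 miles


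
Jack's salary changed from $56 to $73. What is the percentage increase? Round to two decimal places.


Find the absolute change:
|73 - 56| = 17
Divide by original and multiply by 100:
17 / 56 x 100 = 30.3571...% ≈ 30.36%

30.36%


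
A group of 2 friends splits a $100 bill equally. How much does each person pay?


Total bill: $100
Number of people: 2
Each pays: $100 / 2 = $50

$50


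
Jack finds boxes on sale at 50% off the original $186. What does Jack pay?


Calculate the discount amount:
50% of $186 = $93
Subtract from original:
$186 - $93 = $93

$93


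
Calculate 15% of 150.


Convert percentage to decimal:
15% = 0.15
Multiply:
150 x 0.15 = 22.5

22.5


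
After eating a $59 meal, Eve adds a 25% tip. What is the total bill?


Calculate the tip:
25% of $59 = $14.75
Add tip to meal cost:
$59 + $14.75 = $73.75

$73.75


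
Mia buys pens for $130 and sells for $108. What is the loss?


Selling price = $108
Cost price = $130
Loss = cost price - selling price:
Loss = $130 - $108 = $22

$22


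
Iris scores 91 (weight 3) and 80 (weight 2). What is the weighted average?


Weighted sum:
3 x 91 + 2 x 80 = 433
Total weight:
3 + 2 = 5
Weighted average:
433 / 5 = 86.6

86.6


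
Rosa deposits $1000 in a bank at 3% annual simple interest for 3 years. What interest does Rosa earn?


Use the formula I = P x R x T / 100
P x R x T = 1000 x 3 x 3 = 9000
I = 9000 / 100 = $90

$90


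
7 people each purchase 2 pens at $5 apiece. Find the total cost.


Cost per person:
2 x $5 = $10
Group total:
7 x $10 = $70

$70


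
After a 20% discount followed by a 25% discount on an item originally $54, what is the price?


First discount:
20% of $54 = $10.80
Price after first discount:
$54 - $10.80 = $43.20
Second discount:
25% of $43.20 = $10.80
Final price:
$43.20 - $10.80 = $32.40

$32.40


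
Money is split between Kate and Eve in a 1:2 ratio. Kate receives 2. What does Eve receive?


Find the multiplier:
2 / 1 = 2
Apply to Eve's share:
2 x 2 = 4

4


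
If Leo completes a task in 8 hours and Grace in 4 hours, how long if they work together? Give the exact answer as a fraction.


Leo's rate: 1/8 of the job per hour
Grace's rate: 1/4 of the job per hour
Combined rate: 1/8 + 1/4 = 3/8 per hour
Time = 1 / (3/8) = 8/3 hours (≈ 2.67 hours)

8/3 hours


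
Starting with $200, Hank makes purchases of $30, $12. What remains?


Add up expenses:
$30 + $12 = $42
Subtract from budget:
$200 - $42 = $158

$158


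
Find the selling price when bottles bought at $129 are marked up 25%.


Calculate the markup amount:
25% of $129 = $32.25
Add to cost:
$129 + $32.25 = $161.25

$161.25


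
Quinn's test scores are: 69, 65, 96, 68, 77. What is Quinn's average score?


Add the scores:
69 + 65 + 96 + 68 + 77 = 375
Divide by the number of tests:
375 / 5 = 75

75


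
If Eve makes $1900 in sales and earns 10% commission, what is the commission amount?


Convert rate to decimal:
10% = 0.1
Multiply by sales:
$1900 x 0.1 = $190

$190


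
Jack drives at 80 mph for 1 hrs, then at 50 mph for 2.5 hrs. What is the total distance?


Leg 1 distance:
80 x 1 = 80 miles
Leg 2 distance:
50 x 2.5 = 125 miles
Total distance:
80 + 125 = 205 miles

205 miles


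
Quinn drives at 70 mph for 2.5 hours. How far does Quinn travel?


Use the formula: distance = speed x time
Speed = 70 mph, Time = 2.5 hours
70 x 2.5 = 175 miles

175 miles


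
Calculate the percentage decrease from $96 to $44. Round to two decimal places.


Find the absolute change:
|44 - 96| = 52
Divide by original and multiply by 100:
52 / 96 x 100 = 54.1666...% ≈ 54.17%

54.17%


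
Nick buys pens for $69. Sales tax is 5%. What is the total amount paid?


Calculate the tax:
5% of $69 = $3.45
Add tax to price:
$69 + $3.45 = $72.45

$72.45


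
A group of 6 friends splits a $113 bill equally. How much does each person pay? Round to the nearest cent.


Total bill: $113
Number of people: 6
Each pays: $113 / 6 = $18.8333... ≈ $18.83

$18.83


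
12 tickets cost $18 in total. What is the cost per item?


Total cost: $18
Number of items: 12
Unit price: $18 / 12 = $1.50

$1.50


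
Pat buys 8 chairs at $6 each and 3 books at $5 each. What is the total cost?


Cost of chairs:
8 x $6 = $48
Cost of books:
3 x $5 = $15
Add both:
$48 + $15 = $63

$63


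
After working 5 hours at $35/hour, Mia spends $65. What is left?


Calculate earnings:
5 x $35 = $175
Subtract spending:
$175 - $65 = $110

$110


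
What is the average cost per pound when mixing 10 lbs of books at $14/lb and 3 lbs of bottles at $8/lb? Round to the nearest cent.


Cost of books:
10 x $14 = $140
Cost of bottles:
3 x $8 = $24
Total cost: $140 + $24 = $164
Total weight: 13 lbs
Average: $164 / 13 = $12.6153... ≈ $12.62/lb

$12.62/lb


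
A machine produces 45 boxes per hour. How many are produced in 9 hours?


Production rate: 45 boxes per hour
Time: 9 hours
Total: 45 x 9 = 405 boxes

405 boxes


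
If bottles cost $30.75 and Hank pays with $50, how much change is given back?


Start with the amount paid:
$50
Subtract the price:
$50 - $30.75 = $19.25

$19.25


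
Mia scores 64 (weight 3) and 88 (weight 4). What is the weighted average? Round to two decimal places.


Weighted sum:
3 x 64 + 4 x 88 = 544
Total weight:
3 + 4 = 7
Weighted average:
544 / 7 = 77.7142... ≈ 77.71

77.71


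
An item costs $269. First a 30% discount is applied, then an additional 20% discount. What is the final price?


First discount:
30% of $269 = $80.70
Price after first discount:
$269 - $80.70 = $188.30
Second discount:
20% of $188.30 = $37.66
Final price:
$188.30 - $37.66 = $150.64

$150.64


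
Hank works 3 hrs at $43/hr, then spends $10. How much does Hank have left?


Calculate earnings:
3 x $43 = $129
Subtract spending:
$129 - $10 = $119

$119


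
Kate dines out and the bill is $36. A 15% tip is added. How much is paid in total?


Calculate the tip:
15% of $36 = $5.40
Add tip to meal cost:
$36 + $5.40 = $41.40

$41.40


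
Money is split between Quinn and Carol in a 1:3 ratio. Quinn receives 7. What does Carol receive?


Find the multiplier:
7 / 1 = 7
Apply to Carol's share:
3 x 7 = 21

21


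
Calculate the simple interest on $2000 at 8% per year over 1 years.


Use the formula I = P x R x T / 100
P x R x T = 2000 x 8 x 1 = 16000
I = 16000 / 100 = $160

$160


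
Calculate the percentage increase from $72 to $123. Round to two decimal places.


Find the absolute change:
|123 - 72| = 51
Divide by original and multiply by 100:
51 / 72 x 100 = 70.8333...% ≈ 70.83%

70.83%


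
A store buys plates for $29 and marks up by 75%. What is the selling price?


Calculate the markup amount:
75% of $29 = $21.75
Add to cost:
$29 + $21.75 = $50.75

$50.75


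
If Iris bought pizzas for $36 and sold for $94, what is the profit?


Selling price = $94
Cost price = $36
Profit = selling price - cost price:
Profit = $94 - $36 = $58

$58


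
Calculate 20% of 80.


Convert percentage to decimal:
20% = 0.2
Multiply:
80 x 0.2 = 16

16


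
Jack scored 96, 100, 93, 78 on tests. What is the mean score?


Add the scores:
96 + 100 + 93 + 78 = 367
Divide by the number of tests:
367 / 4 = 91.75

91.75


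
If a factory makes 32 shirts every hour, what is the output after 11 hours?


Production rate: 32 shirts per hour
Time: 11 hours
Total: 32 x 11 = 352 shirts

352 shirts


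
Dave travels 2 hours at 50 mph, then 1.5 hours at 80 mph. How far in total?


Leg 1 distance:
50 x 2 = 100 miles
Leg 2 distance:
80 x 1.5 = 120 miles
Total distance:
100 + 120 = 220 miles

220 miles


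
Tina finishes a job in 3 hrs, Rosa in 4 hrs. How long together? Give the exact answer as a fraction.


Tina's rate: 1/3 of the job per hour
Rosa's rate: 1/4 of the job per hour
Combined rate: 1/3 + 1/4 = 7/12 per hour
Time = 1 / (7/12) = 12/7 hours (≈ 1.71 hours)

12/7 hours


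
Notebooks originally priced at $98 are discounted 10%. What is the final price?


Calculate the discount amount:
10% of $98 = $9.80
Subtract from original:
$98 - $9.80 = $88.20

$88.20


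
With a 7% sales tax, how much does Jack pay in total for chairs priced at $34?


Calculate the tax:
7% of $34 = $2.38
Add tax to price:
$34 + $2.38 = $36.38

$36.38


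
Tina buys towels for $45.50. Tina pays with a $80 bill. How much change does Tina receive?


Start with the amount paid:
$80
Subtract the price:
$80 - $45.50 = $34.50

$34.50


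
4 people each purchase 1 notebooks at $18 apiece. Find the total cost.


Cost per person:
1 x $18 = $18
Group total:
4 x $18 = $72

$72


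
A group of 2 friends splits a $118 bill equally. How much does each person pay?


Total bill: $118
Number of people: 2
Each pays: $118 / 2 = $59

$59


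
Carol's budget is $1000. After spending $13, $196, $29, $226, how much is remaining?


Add up expenses:
$13 + $196 + $29 + $226 = $464
Subtract from budget:
$1000 - $464 = $536

$536


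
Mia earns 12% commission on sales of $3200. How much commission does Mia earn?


Convert rate to decimal:
12% = 0.12
Multiply by sales:
$3200 x 0.12 = $384

$384


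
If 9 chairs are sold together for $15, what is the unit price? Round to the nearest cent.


Total cost: $15
Number of items: 9
Unit price: $15 / 9 = $1.6666... ≈ $1.67

$1.67


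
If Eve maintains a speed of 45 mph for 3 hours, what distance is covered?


Use the formula: distance = speed x time
Speed = 45 mph, Time = 3 hours
45 x 3 = 135 miles

135 miles


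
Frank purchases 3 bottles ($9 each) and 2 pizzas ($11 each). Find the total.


Cost of bottles:
3 x $9 = $27
Cost of pizzas:
2 x $11 = $22
Add both:
$27 + $22 = $49

$49


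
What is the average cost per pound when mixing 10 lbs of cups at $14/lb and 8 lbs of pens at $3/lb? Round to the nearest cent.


Cost of cups:
10 x $14 = $140
Cost of pens:
8 x $3 = $24
Total cost: $140 + $24 = $164
Total weight: 18 lbs
Average: $164 / 18 = $9.1111... ≈ $9.11/lb

$9.11/lb


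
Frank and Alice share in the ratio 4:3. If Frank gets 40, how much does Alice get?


Find the multiplier:
40 / 4 = 10
Apply to Alice's share:
3 x 10 = 30

30


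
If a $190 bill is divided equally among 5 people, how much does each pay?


Total bill: $190
Number of people: 5
Each pays: $190 / 5 = $38

$38


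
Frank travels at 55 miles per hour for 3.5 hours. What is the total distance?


Use the formula: distance = speed x time
Speed = 55 mph, Time = 3.5 hours
55 x 3.5 = 192.5 miles

192.5 miles


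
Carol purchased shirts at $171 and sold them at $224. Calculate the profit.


Selling price = $224
Cost price = $171
Profit = selling price - cost price:
Profit = $224 - $171 = $53

$53


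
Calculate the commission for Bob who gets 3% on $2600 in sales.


Convert rate to decimal:
3% = 0.03
Multiply by sales:
$2600 x 0.03 = $78

$78


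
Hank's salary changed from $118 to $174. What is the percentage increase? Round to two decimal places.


Find the absolute change:
|174 - 118| = 56
Divide by original and multiply by 100:
56 / 118 x 100 = 47.4576...% ≈ 47.46%

47.46%


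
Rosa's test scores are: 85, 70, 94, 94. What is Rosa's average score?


Add the scores:
85 + 70 + 94 + 94 = 343
Divide by the number of tests:
343 / 4 = 85.75

85.75


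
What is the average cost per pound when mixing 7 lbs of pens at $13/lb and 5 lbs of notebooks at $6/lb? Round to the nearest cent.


Cost of pens:
7 x $13 = $91
Cost of notebooks:
5 x $6 = $30
Total cost: $91 + $30 = $121
Total weight: 12 lbs
Average: $121 / 12 = $10.0833... ≈ $10.08/lb

$10.08/lb


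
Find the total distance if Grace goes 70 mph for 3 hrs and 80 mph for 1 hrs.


Leg 1 distance:
70 x 3 = 210 miles
Leg 2 distance:
80 x 1 = 80 miles
Total distance:
210 + 80 = 290 miles

290 miles


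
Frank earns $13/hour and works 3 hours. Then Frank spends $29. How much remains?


Calculate earnings:
3 x $13 = $39
Subtract spending:
$39 - $29 = $10

$10


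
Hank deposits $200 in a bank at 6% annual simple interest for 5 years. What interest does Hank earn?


Use the formula I = P x R x T / 100
P x R x T = 200 x 6 x 5 = 6000
I = 6000 / 100 = $60

$60


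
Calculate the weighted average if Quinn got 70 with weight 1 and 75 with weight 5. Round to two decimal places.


Weighted sum:
1 x 70 + 5 x 75 = 445
Total weight:
1 + 5 = 6
Weighted average:
445 / 6 = 74.1666... ≈ 74.17

74.17


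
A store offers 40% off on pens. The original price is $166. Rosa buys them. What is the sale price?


Calculate the discount amount:
40% of $166 = $66.40
Subtract from original:
$166 - $66.40 = $99.60

$99.60


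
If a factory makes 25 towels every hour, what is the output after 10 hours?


Production rate: 25 towels per hour
Time: 10 hours
Total: 25 x 10 = 250 towels

250 towels


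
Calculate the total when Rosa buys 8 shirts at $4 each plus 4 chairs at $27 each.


Cost of shirts:
8 x $4 = $32
Cost of chairs:
4 x $27 = $108
Add both:
$32 + $108 = $140

$140


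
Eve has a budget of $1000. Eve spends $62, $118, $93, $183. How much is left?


Add up expenses:
$62 + $118 + $93 + $183 = $456
Subtract from budget:
$1000 - $456 = $544

$544


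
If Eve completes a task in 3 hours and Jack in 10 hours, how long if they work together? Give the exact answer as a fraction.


Eve's rate: 1/3 of the job per hour
Jack's rate: 1/10 of the job per hour
Combined rate: 1/3 + 1/10 = 13/30 per hour
Time = 1 / (13/30) = 30/13 hours (≈ 2.31 hours)

30/13 hours


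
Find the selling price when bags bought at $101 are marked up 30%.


Calculate the markup amount:
30% of $101 = $30.30
Add to cost:
$101 + $30.30 = $131.30

$131.30


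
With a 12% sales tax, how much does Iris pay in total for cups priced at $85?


Calculate the tax:
12% of $85 = $10.20
Add tax to price:
$85 + $10.20 = $95.20

$95.20


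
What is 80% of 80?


Convert percentage to decimal:
80% = 0.8
Multiply:
80 x 0.8 = 64

64


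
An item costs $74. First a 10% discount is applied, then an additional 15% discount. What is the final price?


First discount:
10% of $74 = $7.40
Price after first discount:
$74 - $7.40 = $66.60
Second discount:
15% of $66.60 = $9.99
Final price:
$66.60 - $9.99 = $56.61

$56.61


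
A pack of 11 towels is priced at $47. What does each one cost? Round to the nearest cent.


Total cost: $47
Number of items: 11
Unit price: $47 / 11 = $4.2727... ≈ $4.27

$4.27


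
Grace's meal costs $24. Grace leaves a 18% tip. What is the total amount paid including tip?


Calculate the tip:
18% of $24 = $4.32
Add tip to meal cost:
$24 + $4.32 = $28.32

$28.32


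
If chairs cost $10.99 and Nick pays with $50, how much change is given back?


Start with the amount paid:
$50
Subtract the price:
$50 - $10.99 = $39.01

$39.01


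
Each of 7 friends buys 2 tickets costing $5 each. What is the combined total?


Cost per person:
2 x $5 = $10
Group total:
7 x $10 = $70

$70


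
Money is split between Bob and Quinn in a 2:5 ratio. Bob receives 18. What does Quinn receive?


Find the multiplier:
18 / 2 = 9
Apply to Quinn's share:
5 x 9 = 45

45


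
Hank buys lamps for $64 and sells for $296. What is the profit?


Selling price = $296
Cost price = $64
Profit = selling price - cost price:
Profit = $296 - $64 = $232

$232


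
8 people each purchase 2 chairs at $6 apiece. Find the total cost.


Cost per person:
2 x $6 = $12
Group total:
8 x $12 = $96

$96


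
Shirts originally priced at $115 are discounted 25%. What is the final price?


Calculate the discount amount:
25% of $115 = $28.75
Subtract from original:
$115 - $28.75 = $86.25

$86.25


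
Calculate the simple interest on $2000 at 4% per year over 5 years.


Use the formula I = P x R x T / 100
P x R x T = 2000 x 4 x 5 = 40000
I = 40000 / 100 = $400

$400


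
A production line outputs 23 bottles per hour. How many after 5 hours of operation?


Production rate: 23 bottles per hour
Time: 5 hours
Total: 23 x 5 = 115 bottles

115 bottles


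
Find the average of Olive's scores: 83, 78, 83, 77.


Add the scores:
83 + 78 + 83 + 77 = 321
Divide by the number of tests:
321 / 4 = 80.25

80.25


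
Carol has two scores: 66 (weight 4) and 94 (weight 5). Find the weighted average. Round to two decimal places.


Weighted sum:
4 x 66 + 5 x 94 = 734
Total weight:
4 + 5 = 9
Weighted average:
734 / 9 = 81.5555... ≈ 81.56

81.56


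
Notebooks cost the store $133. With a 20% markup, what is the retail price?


Calculate the markup amount:
20% of $133 = $26.60
Add to cost:
$133 + $26.60 = $159.60

$159.60


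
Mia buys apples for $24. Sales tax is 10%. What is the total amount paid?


Calculate the tax:
10% of $24 = $2.40
Add tax to price:
$24 + $2.40 = $26.40

$26.40


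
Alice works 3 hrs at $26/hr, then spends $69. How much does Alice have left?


Calculate earnings:
3 x $26 = $78
Subtract spending:
$78 - $69 = $9

$9


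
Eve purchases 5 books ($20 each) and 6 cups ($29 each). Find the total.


Cost of books:
5 x $20 = $100
Cost of cups:
6 x $29 = $174
Add both:
$100 + $174 = $274

$274


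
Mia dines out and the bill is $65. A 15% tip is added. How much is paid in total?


Calculate the tip:
15% of $65 = $9.75
Add tip to meal cost:
$65 + $9.75 = $74.75

$74.75


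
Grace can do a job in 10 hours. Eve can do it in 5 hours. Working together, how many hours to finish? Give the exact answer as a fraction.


Grace's rate: 1/10 of the job per hour
Eve's rate: 1/5 of the job per hour
Combined rate: 1/10 + 1/5 = 3/10 per hour
Time = 1 / (3/10) = 10/3 hours (≈ 3.33 hours)

10/3 hours


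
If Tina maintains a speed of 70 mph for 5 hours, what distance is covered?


Use the formula: distance = speed x time
Speed = 70 mph, Time = 5 hours
70 x 5 = 350 miles

350 miles


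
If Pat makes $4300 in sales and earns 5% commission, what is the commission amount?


Convert rate to decimal:
5% = 0.05
Multiply by sales:
$4300 x 0.05 = $215

$215


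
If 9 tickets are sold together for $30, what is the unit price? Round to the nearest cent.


Total cost: $30
Number of items: 9
Unit price: $30 / 9 = $3.3333... ≈ $3.33

$3.33


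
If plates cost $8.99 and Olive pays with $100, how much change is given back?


Start with the amount paid:
$100
Subtract the price:
$100 - $8.99 = $91.01

$91.01


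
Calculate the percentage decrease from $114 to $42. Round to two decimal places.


Find the absolute change:
|42 - 114| = 72
Divide by original and multiply by 100:
72 / 114 x 100 = 63.1578...% ≈ 63.16%

63.16%


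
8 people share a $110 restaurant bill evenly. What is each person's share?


Total bill: $110
Number of people: 8
Each pays: $110 / 8 = $13.75

$13.75


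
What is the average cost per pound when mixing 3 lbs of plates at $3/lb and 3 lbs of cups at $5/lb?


Cost of plates:
3 x $3 = $9
Cost of cups:
3 x $5 = $15
Total cost: $9 + $15 = $24
Total weight: 6 lbs
Average: $24 / 6 = $4/lb

$4/lb


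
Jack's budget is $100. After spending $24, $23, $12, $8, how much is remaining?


Add up expenses:
$24 + $23 + $12 + $8 = $67
Subtract from budget:
$100 - $67 = $33

$33


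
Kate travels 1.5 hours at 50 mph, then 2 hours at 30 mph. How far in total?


Leg 1 distance:
50 x 1.5 = 75 miles
Leg 2 distance:
30 x 2 = 60 miles
Total distance:
75 + 60 = 135 miles

135 miles


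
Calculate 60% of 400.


Convert percentage to decimal:
60% = 0.6
Multiply:
400 x 0.6 = 240

240


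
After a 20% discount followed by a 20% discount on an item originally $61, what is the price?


First discount:
20% of $61 = $12.20
Price after first discount:
$61 - $12.20 = $48.80
Second discount:
20% of $48.80 = $9.76
Final price:
$48.80 - $9.76 = $39.04

$39.04


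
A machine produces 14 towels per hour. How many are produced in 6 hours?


Production rate: 14 towels per hour
Time: 6 hours
Total: 14 x 6 = 84 towels

84 towels


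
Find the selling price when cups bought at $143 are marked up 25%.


Calculate the markup amount:
25% of $143 = $35.75
Add to cost:
$143 + $35.75 = $178.75

$178.75


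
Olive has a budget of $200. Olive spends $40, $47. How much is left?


Add up expenses:
$40 + $47 = $87
Subtract from budget:
$200 - $87 = $113

$113


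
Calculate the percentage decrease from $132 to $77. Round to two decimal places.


Find the absolute change:
|77 - 132| = 55
Divide by original and multiply by 100:
55 / 132 x 100 = 41.6666...% ≈ 41.67%

41.67%


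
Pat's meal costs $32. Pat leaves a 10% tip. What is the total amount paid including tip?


Calculate the tip:
10% of $32 = $3.20
Add tip to meal cost:
$32 + $3.20 = $35.20

$35.20


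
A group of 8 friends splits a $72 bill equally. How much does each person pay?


Total bill: $72
Number of people: 8
Each pays: $72 / 8 = $9

$9


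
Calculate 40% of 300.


Convert percentage to decimal:
40% = 0.4
Multiply:
300 x 0.4 = 120

120


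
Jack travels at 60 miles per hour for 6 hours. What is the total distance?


Use the formula: distance = speed x time
Speed = 60 mph, Time = 6 hours
60 x 6 = 360 miles

360 miles


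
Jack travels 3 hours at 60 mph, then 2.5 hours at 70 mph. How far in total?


Leg 1 distance:
60 x 3 = 180 miles
Leg 2 distance:
70 x 2.5 = 175 miles
Total distance:
180 + 175 = 355 miles

355 miles


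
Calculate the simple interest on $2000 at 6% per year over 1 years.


Use the formula I = P x R x T / 100
P x R x T = 2000 x 6 x 1 = 12000
I = 12000 / 100 = $120

$120


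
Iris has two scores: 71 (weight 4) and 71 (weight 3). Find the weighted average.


Weighted sum:
4 x 71 + 3 x 71 = 497
Total weight:
4 + 3 = 7
Weighted average:
497 / 7 = 71

71


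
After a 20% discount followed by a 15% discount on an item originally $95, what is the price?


First discount:
20% of $95 = $19
Price after first discount:
$95 - $19 = $76
Second discount:
15% of $76 = $11.40
Final price:
$76 - $11.40 = $64.60

$64.60


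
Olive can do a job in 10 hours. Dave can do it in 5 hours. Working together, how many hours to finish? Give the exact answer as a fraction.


Olive's rate: 1/10 of the job per hour
Dave's rate: 1/5 of the job per hour
Combined rate: 1/10 + 1/5 = 3/10 per hour
Time = 1 / (3/10) = 10/3 hours (≈ 3.33 hours)

10/3 hours


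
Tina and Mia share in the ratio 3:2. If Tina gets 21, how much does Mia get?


Find the multiplier:
21 / 3 = 7
Apply to Mia's share:
2 x 7 = 14

14


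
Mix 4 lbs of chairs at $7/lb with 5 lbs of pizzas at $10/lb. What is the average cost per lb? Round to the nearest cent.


Cost of chairs:
4 x $7 = $28
Cost of pizzas:
5 x $10 = $50
Total cost: $28 + $50 = $78
Total weight: 9 lbs
Average: $78 / 9 = $8.6666... ≈ $8.67/lb

$8.67/lb


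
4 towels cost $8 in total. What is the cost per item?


Total cost: $8
Number of items: 4
Unit price: $8 / 4 = $2

$2


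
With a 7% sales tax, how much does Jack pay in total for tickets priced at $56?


Calculate the tax:
7% of $56 = $3.92
Add tax to price:
$56 + $3.92 = $59.92

$59.92


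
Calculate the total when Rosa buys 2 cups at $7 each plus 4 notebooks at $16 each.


Cost of cups:
2 x $7 = $14
Cost of notebooks:
4 x $16 = $64
Add both:
$14 + $64 = $78

$78


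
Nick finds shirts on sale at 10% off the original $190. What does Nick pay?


Calculate the discount amount:
10% of $190 = $19
Subtract from original:
$190 - $19 = $171

$171


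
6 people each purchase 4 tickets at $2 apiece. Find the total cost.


Cost per person:
4 x $2 = $8
Group total:
6 x $8 = $48

$48


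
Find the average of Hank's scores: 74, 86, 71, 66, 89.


Add the scores:
74 + 86 + 71 + 66 + 89 = 386
Divide by the number of tests:
386 / 5 = 77.2

77.2


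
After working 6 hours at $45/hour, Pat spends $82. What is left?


Calculate earnings:
6 x $45 = $270
Subtract spending:
$270 - $82 = $188

$188


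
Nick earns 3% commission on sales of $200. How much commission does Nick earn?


Convert rate to decimal:
3% = 0.03
Multiply by sales:
$200 x 0.03 = $6

$6


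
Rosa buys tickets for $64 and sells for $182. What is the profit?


Selling price = $182
Cost price = $64
Profit = selling price - cost price:
Profit = $182 - $64 = $118

$118


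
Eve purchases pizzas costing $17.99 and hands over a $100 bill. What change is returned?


Start with the amount paid:
$100
Subtract the price:
$100 - $17.99 = $82.01

$82.01


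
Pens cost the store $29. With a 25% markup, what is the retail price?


Calculate the markup amount:
25% of $29 = $7.25
Add to cost:
$29 + $7.25 = $36.25

$36.25


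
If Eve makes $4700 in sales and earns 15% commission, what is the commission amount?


Convert rate to decimal:
15% = 0.15
Multiply by sales:
$4700 x 0.15 = $705

$705


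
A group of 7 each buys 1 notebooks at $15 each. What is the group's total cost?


Cost per person:
1 x $15 = $15
Group total:
7 x $15 = $105

$105


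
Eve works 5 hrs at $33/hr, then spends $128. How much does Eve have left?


Calculate earnings:
5 x $33 = $165
Subtract spending:
$165 - $128 = $37

$37


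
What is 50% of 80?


Convert percentage to decimal:
50% = 0.5
Multiply:
80 x 0.5 = 40

40


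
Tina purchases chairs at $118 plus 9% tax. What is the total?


Calculate the tax:
9% of $118 = $10.62
Add tax to price:
$118 + $10.62 = $128.62

$128.62


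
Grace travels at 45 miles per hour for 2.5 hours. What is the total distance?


Use the formula: distance = speed x time
Speed = 45 mph, Time = 2.5 hours
45 x 2.5 = 112.5 miles

112.5 miles


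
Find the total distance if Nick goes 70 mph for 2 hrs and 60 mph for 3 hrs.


Leg 1 distance:
70 x 2 = 140 miles
Leg 2 distance:
60 x 3 = 180 miles
Total distance:
140 + 180 = 320 miles

320 miles


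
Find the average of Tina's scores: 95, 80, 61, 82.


Add the scores:
95 + 80 + 61 + 82 = 318
Divide by the number of tests:
318 / 4 = 79.5

79.5


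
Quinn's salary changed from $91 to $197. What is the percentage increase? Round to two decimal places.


Find the absolute change:
|197 - 91| = 106
Divide by original and multiply by 100:
106 / 91 x 100 = 116.4835...% ≈ 116.48%

116.48%


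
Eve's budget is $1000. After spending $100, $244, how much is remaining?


Add up expenses:
$100 + $244 = $344
Subtract from budget:
$1000 - $344 = $656

$656


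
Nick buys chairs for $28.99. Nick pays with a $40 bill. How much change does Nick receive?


Start with the amount paid:
$40
Subtract the price:
$40 - $28.99 = $11.01

$11.01


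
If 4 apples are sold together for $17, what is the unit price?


Total cost: $17
Number of items: 4
Unit price: $17 / 4 = $4.25

$4.25


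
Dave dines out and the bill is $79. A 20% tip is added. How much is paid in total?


Calculate the tip:
20% of $79 = $15.80
Add tip to meal cost:
$79 + $15.80 = $94.80

$94.80


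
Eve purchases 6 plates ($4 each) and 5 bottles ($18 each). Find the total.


Cost of plates:
6 x $4 = $24
Cost of bottles:
5 x $18 = $90
Add both:
$24 + $90 = $114

$114


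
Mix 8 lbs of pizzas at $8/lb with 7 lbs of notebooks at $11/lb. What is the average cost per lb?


Cost of pizzas:
8 x $8 = $64
Cost of notebooks:
7 x $11 = $77
Total cost: $64 + $77 = $141
Total weight: 15 lbs
Average: $141 / 15 = $9.40/lb

$9.40/lb


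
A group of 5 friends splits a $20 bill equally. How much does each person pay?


Total bill: $20
Number of people: 5
Each pays: $20 / 5 = $4

$4


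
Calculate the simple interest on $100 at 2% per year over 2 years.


Use the formula I = P x R x T / 100
P x R x T = 100 x 2 x 2 = 400
I = 400 / 100 = $4

$4


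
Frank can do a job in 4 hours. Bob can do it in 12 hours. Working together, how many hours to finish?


Frank's rate: 1/4 of the job per hour
Bob's rate: 1/12 of the job per hour
Combined rate: 1/4 + 1/12 = 1/3 per hour
Time = 1 / (1/3) = 3 hours

3 hours


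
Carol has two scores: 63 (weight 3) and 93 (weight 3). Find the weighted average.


Weighted sum:
3 x 63 + 3 x 93 = 468
Total weight:
3 + 3 = 6
Weighted average:
468 / 6 = 78

78


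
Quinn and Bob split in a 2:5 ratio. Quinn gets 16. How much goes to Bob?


Find the multiplier:
16 / 2 = 8
Apply to Bob's share:
5 x 8 = 40

40


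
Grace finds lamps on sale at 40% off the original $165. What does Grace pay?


Calculate the discount amount:
40% of $165 = $66
Subtract from original:
$165 - $66 = $99

$99


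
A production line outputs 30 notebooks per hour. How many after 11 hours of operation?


Production rate: 30 notebooks per hour
Time: 11 hours
Total: 30 x 11 = 330 notebooks

330 notebooks
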